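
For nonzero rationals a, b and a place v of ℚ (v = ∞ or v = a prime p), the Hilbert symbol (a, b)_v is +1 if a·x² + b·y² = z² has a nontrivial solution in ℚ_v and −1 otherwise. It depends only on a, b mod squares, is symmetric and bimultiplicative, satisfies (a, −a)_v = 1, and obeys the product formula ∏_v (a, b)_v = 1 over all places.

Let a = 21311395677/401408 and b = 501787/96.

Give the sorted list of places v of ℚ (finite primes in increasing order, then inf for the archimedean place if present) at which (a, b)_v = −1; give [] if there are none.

Mod squares: a ≡ 1914, b ≡ 24882. Check v ∈ {∞, 2, 3, 7, 11, 13, 29}.
v=2: v_2(a)=-13, v_2(b)=-5; units ≡ 5, 1 (mod 8); ε·ε+αω+βω = 0·0+-13·0+-5·1 ≡ 1  ⇒  (a,b)_2 = -1.
v=13: a=13^2·(≡3), b=13^1·(≡3) mod 13; (3|13)=+1, (3|13)=+1; (−1)^{2·1·6}·(+1)^1·(+1)^2 = +1.
v=29: a=29^1·(≡15), b=29^1·(≡15) mod 29; (15|29)=-1, (15|29)=-1; (−1)^{1·1·14}·(-1)^1·(-1)^1 = +1.
v=7: a=7^-2·(≡6), b=7^0·(≡4) mod 7; (6|7)=-1, (4|7)=+1; (−1)^{-2·0·3}·(-1)^0·(+1)^-2 = +1.
v=∞: 1914 > 0 and 24882 > 0  ⇒  (a,b)_∞ = +1.
v=3: a=3^3·(≡2), b=3^-1·(≡2) mod 3; (2|3)=-1, (2|3)=-1; (−1)^{3·-1·1}·(-1)^-1·(-1)^3 = -1.
v=11: a=11^5·(≡9), b=11^3·(≡10) mod 11; (9|11)=+1, (10|11)=-1; (−1)^{5·3·5}·(+1)^3·(-1)^5 = +1.
|Ram(1914, 24882)| = 2, even; anisotropic at {2, 3}.

[2, 3]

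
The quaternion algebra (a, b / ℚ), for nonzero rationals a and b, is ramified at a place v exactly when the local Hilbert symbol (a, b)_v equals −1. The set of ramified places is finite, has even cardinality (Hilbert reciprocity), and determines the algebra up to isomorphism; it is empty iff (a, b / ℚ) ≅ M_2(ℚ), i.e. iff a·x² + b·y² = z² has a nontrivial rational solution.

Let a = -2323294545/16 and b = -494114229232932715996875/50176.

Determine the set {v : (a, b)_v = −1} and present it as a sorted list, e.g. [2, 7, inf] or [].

Mod squares: a ≡ -81345, b ≡ -195. Check v ∈ {∞, 2, 3, 5, 7, 11, 13, 17, 29}.
v=17: a=17^1·(≡8), b=17^2·(≡13) mod 17; (8|17)=+1, (13|17)=+1; (−1)^{1·2·8}·(+1)^2·(+1)^1 = +1.
v=2: v_2(a)=-4, v_2(b)=-10; units ≡ 7, 5 (mod 8); ε·ε+αω+βω = 1·0+-4·1+-10·0 ≡ 0  ⇒  (a,b)_2 = +1.
v=7: a=7^0·(≡1), b=7^-2·(≡4) mod 7; (1|7)=+1, (4|7)=+1; (−1)^{0·-2·3}·(+1)^-2·(+1)^0 = +1.
v=11: a=11^1·(≡8), b=11^2·(≡4) mod 11; (8|11)=-1, (4|11)=+1; (−1)^{1·2·5}·(-1)^2·(+1)^1 = +1.
v=5: a=5^1·(≡1), b=5^5·(≡1) mod 5; (1|5)=+1, (1|5)=+1; (−1)^{1·5·2}·(+1)^5·(+1)^1 = +1.
v=3: a=3^1·(≡2), b=3^1·(≡1) mod 3; (2|3)=-1, (1|3)=+1; (−1)^{1·1·1}·(-1)^1·(+1)^1 = +1.
v=29: a=29^1·(≡27), b=29^2·(≡17) mod 29; (27|29)=-1, (17|29)=-1; (−1)^{1·2·14}·(-1)^2·(-1)^1 = -1.
v=13: a=13^4·(≡3), b=13^11·(≡2) mod 13; (3|13)=+1, (2|13)=-1; (−1)^{4·11·6}·(+1)^11·(-1)^4 = +1.
v=∞: -81345 < 0 and -195 < 0  ⇒  (a,b)_∞ = -1.
|Ram(-81345, -195)| = 2, even; anisotropic at {29, ∞}.

[29, inf]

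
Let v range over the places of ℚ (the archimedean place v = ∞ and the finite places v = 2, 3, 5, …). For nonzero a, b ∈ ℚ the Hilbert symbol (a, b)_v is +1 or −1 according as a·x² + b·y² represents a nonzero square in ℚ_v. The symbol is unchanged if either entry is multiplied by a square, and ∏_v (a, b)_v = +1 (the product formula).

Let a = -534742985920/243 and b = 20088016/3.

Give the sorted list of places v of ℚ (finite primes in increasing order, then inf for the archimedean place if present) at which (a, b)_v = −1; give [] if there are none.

[2, 5]

Mod squares: a ≡ -1225785, b ≡ 22287. Check v ∈ {∞, 2, 3, 5, 11, 13, 17, 19, 23}.
v=3: a=3^-5·(≡2), b=3^-1·(≡1) mod 3; (2|3)=-1, (1|3)=+1; (−1)^{-5·-1·1}·(-1)^-1·(+1)^-5 = +1.
v=2: v_2(a)=6, v_2(b)=4; units ≡ 7, 7 (mod 8); ε·ε+αω+βω = 1·1+6·0+4·0 ≡ 1  ⇒  (a,b)_2 = -1.
v=∞: -1225785 < 0 and 22287 > 0  ⇒  (a,b)_∞ = +1.
v=23: a=23^1·(≡14), b=23^1·(≡12) mod 23; (14|23)=-1, (12|23)=+1; (−1)^{1·1·11}·(-1)^1·(+1)^1 = +1.
v=13: a=13^2·(≡8), b=13^2·(≡6) mod 13; (8|13)=-1, (6|13)=-1; (−1)^{2·2·6}·(-1)^2·(-1)^2 = +1.
v=5: a=5^1·(≡2), b=5^0·(≡2) mod 5; (2|5)=-1, (2|5)=-1; (−1)^{1·0·2}·(-1)^0·(-1)^1 = -1.
v=17: a=17^1·(≡15), b=17^1·(≡4) mod 17; (15|17)=+1, (4|17)=+1; (−1)^{1·1·8}·(+1)^1·(+1)^1 = +1.
v=19: a=19^1·(≡7), b=19^1·(≡3) mod 19; (7|19)=+1, (3|19)=-1; (−1)^{1·1·9}·(+1)^1·(-1)^1 = +1.
v=11: a=11^3·(≡6), b=11^0·(≡1) mod 11; (6|11)=-1, (1|11)=+1; (−1)^{3·0·5}·(-1)^0·(+1)^3 = +1.
(-1225785, 22287 / ℚ) ramifies at {2, 5}: a division algebra.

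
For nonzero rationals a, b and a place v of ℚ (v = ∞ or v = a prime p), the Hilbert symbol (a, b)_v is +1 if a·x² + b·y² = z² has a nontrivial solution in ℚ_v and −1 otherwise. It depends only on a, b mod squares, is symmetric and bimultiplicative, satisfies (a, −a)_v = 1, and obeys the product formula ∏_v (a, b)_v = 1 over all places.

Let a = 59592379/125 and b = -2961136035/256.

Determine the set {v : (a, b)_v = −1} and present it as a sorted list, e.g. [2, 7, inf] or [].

[5, 11]

(a, b) ≡ (95, -24035) mod (ℚ^×)²; places V = {2, 3, 5, 7, 11, 13, 19, 23, ∞}.
(a,b)_13: α=0, u≡10; β=2, v≡6 (mod 13); (10|13)=+1, (6|13)=-1; sign (−1)^0·+1^2·-1^0 = +1.
(a,b)_5: α=-3, u≡4; β=1, v≡3 (mod 5); (4|5)=+1, (3|5)=-1; sign (−1)^0·+1^1·-1^-3 = -1.
(a,b)_3: α=0, u≡2; β=6, v≡1 (mod 3); (2|3)=-1, (1|3)=+1; sign (−1)^0·-1^6·+1^0 = +1.
(a,b)_23: α=2, u≡2; β=1, v≡18 (mod 23); (2|23)=+1, (18|23)=+1; sign (−1)^0·+1^1·+1^2 = +1.
(a,b)_∞: sgn(95)=+, sgn(-24035)=−, so +1.
(a,b)_19: α=1, u≡17; β=1, v≡15 (mod 19); (17|19)=+1, (15|19)=-1; sign (−1)^1·+1^1·-1^1 = +1.
(a,b)_11: α=2, u≡10; β=1, v≡5 (mod 11); (10|11)=-1, (5|11)=+1; sign (−1)^0·-1^1·+1^2 = -1.
(a,b)_7: α=2, u≡2; β=0, v≡6 (mod 7); (2|7)=+1, (6|7)=-1; sign (−1)^0·+1^0·-1^2 = +1.
(a,b)_2: α=0, β=-8; u≡7, v≡5 (mod 8); ε(u)ε(v)=1·0, αω(v)=0·1, βω(u)=-8·0; sum ≡ 0  ⇒  +1.
|Ram(95, -24035)| = 2, even; anisotropic at {5, 11}.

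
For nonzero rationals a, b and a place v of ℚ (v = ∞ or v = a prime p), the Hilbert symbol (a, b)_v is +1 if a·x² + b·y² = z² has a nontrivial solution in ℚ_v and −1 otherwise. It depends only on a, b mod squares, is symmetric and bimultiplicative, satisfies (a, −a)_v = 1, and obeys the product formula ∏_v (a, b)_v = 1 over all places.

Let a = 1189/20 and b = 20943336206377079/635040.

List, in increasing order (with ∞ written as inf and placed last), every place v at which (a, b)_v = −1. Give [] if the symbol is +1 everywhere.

[5, 23]

Mod squares: a ≡ 5945, b ≡ 10118390. Check v ∈ {∞, 2, 3, 5, 7, 11, 23, 29, 37, 41}.
v=2: v_2(a)=-2, v_2(b)=-5; units ≡ 1, 3 (mod 8); ε·ε+αω+βω = 0·1+-2·1+-5·0 ≡ 0  ⇒  (a,b)_2 = +1.
v=41: a=41^1·(≡24), b=41^3·(≡28) mod 41; (24|41)=-1, (28|41)=-1; (−1)^{1·3·20}·(-1)^3·(-1)^1 = +1.
v=11: a=11^0·(≡5), b=11^4·(≡7) mod 11; (5|11)=+1, (7|11)=-1; (−1)^{0·4·5}·(+1)^4·(-1)^0 = +1.
v=∞: 5945 > 0 and 10118390 > 0  ⇒  (a,b)_∞ = +1.
v=3: a=3^0·(≡2), b=3^-4·(≡2) mod 3; (2|3)=-1, (2|3)=-1; (−1)^{0·-4·1}·(-1)^-4·(-1)^0 = +1.
v=37: a=37^0·(≡28), b=37^1·(≡34) mod 37; (28|37)=+1, (34|37)=+1; (−1)^{0·1·18}·(+1)^1·(+1)^0 = +1.
v=23: a=23^0·(≡10), b=23^1·(≡18) mod 23; (10|23)=-1, (18|23)=+1; (−1)^{0·1·11}·(-1)^1·(+1)^0 = -1.
v=5: a=5^-1·(≡1), b=5^-1·(≡3) mod 5; (1|5)=+1, (3|5)=-1; (−1)^{-1·-1·2}·(+1)^-1·(-1)^-1 = -1.
v=29: a=29^1·(≡18), b=29^3·(≡21) mod 29; (18|29)=-1, (21|29)=-1; (−1)^{1·3·14}·(-1)^3·(-1)^1 = +1.
v=7: a=7^0·(≡1), b=7^-2·(≡4) mod 7; (1|7)=+1, (4|7)=+1; (−1)^{0·-2·3}·(+1)^-2·(+1)^0 = +1.
Ram(5945, 10118390) = {5, 23}; no ℚ_5-point on the conic.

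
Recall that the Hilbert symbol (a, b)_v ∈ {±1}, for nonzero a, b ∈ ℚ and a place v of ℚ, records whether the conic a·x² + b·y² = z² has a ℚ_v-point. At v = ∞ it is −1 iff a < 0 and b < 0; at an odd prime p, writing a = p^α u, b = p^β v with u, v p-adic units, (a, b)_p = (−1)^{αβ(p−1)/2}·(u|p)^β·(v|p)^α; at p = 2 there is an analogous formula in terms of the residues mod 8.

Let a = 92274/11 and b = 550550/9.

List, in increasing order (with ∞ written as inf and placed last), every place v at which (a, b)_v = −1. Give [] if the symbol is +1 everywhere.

[2, 3, 11, 13]

(a, b) ≡ (6006, 182) mod (ℚ^×)²; places V = {2, 3, 5, 7, 11, 13, ∞}.
(a,b)_11: α=-1, u≡6; β=2, v≡2 (mod 11); (6|11)=-1, (2|11)=-1; sign (−1)^0·-1^2·-1^-1 = -1.
(a,b)_7: α=1, u≡2; β=1, v≡6 (mod 7); (2|7)=+1, (6|7)=-1; sign (−1)^1·+1^1·-1^1 = +1.
(a,b)_2: α=1, β=1; u≡3, v≡3 (mod 8); ε(u)ε(v)=1·1, αω(v)=1·1, βω(u)=1·1; sum ≡ 1  ⇒  -1.
(a,b)_13: α=3, u≡5; β=1, v≡1 (mod 13); (5|13)=-1, (1|13)=+1; sign (−1)^0·-1^1·+1^3 = -1.
(a,b)_∞: sgn(6006)=+, sgn(182)=+, so +1.
(a,b)_3: α=1, u≡1; β=-2, v≡2 (mod 3); (1|3)=+1, (2|3)=-1; sign (−1)^0·+1^-2·-1^1 = -1.
(a,b)_5: α=0, u≡4; β=2, v≡3 (mod 5); (4|5)=+1, (3|5)=-1; sign (−1)^0·+1^2·-1^0 = +1.
|Ram(6006, 182)| = 4, even; anisotropic at {2, 3, 11, 13}.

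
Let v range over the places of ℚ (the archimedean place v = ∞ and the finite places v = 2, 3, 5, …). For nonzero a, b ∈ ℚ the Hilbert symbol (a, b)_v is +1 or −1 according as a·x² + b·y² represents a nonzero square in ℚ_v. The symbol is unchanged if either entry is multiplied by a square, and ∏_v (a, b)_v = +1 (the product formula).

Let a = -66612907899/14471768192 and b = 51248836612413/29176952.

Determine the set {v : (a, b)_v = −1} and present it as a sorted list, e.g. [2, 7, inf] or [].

Mod squares: a ≡ -38, b ≡ 261920054. Check v ∈ {∞, 2, 3, 7, 11, 17, 19, 29, 31, 41, 43}.
v=29: a=29^0·(≡5), b=29^1·(≡20) mod 29; (5|29)=+1, (20|29)=+1; (−1)^{0·1·14}·(+1)^1·(+1)^0 = +1.
v=11: a=11^0·(≡6), b=11^1·(≡10) mod 11; (6|11)=-1, (10|11)=-1; (−1)^{0·1·5}·(-1)^1·(-1)^0 = -1.
v=7: a=7^-6·(≡2), b=7^-6·(≡2) mod 7; (2|7)=+1, (2|7)=+1; (−1)^{-6·-6·3}·(+1)^-6·(+1)^-6 = +1.
v=∞: -38 < 0 and 261920054 > 0  ⇒  (a,b)_∞ = +1.
v=2: v_2(a)=-7, v_2(b)=-3; units ≡ 5, 3 (mod 8); ε·ε+αω+βω = 0·1+-7·1+-3·1 ≡ 0  ⇒  (a,b)_2 = +1.
v=19: a=19^1·(≡4), b=19^1·(≡9) mod 19; (4|19)=+1, (9|19)=+1; (−1)^{1·1·9}·(+1)^1·(+1)^1 = -1.
v=17: a=17^2·(≡4), b=17^1·(≡13) mod 17; (4|17)=+1, (13|17)=+1; (−1)^{2·1·8}·(+1)^1·(+1)^2 = +1.
v=31: a=31^-2·(≡24), b=31^-1·(≡24) mod 31; (24|31)=-1, (24|31)=-1; (−1)^{-2·-1·15}·(-1)^-1·(-1)^-2 = -1.
v=3: a=3^8·(≡1), b=3^8·(≡2) mod 3; (1|3)=+1, (2|3)=-1; (−1)^{8·8·1}·(+1)^8·(-1)^8 = +1.
v=43: a=43^2·(≡7), b=43^2·(≡2) mod 43; (7|43)=-1, (2|43)=-1; (−1)^{2·2·21}·(-1)^2·(-1)^2 = +1.
v=41: a=41^0·(≡38), b=41^1·(≡25) mod 41; (38|41)=-1, (25|41)=+1; (−1)^{0·1·20}·(-1)^1·(+1)^0 = -1.
Ram(-38, 261920054) = {11, 19, 31, 41}; no ℚ_11-point on the conic.

[11, 19, 31, 41]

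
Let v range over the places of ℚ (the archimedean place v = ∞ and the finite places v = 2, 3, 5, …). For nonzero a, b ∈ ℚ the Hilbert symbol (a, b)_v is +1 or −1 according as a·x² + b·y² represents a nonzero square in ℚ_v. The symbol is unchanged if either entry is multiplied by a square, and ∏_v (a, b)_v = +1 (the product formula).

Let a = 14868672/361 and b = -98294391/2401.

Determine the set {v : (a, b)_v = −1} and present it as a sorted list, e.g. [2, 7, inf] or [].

[13, 19, 23, 37]

(a, b) ≡ (232323, -4199) mod (ℚ^×)²; places V = {2, 3, 7, 13, 17, 19, 23, 37, ∞}.
(a,b)_17: α=0, u≡16; β=3, v≡9 (mod 17); (16|17)=+1, (9|17)=+1; sign (−1)^0·+1^3·+1^0 = +1.
(a,b)_13: α=1, u≡3; β=1, v≡2 (mod 13); (3|13)=+1, (2|13)=-1; sign (−1)^0·+1^1·-1^1 = -1.
(a,b)_23: α=1, u≡16; β=0, v≡20 (mod 23); (16|23)=+1, (20|23)=-1; sign (−1)^0·+1^0·-1^1 = -1.
(a,b)_7: α=1, u≡4; β=-4, v≡1 (mod 7); (4|7)=+1, (1|7)=+1; sign (−1)^0·+1^-4·+1^1 = +1.
(a,b)_∞: sgn(232323)=+, sgn(-4199)=−, so +1.
(a,b)_19: α=-2, u≡13; β=1, v≡1 (mod 19); (13|19)=-1, (1|19)=+1; sign (−1)^0·-1^1·+1^-2 = -1.
(a,b)_37: α=1, u≡33; β=0, v≡20 (mod 37); (33|37)=+1, (20|37)=-1; sign (−1)^0·+1^0·-1^1 = -1.
(a,b)_2: α=6, β=0; u≡3, v≡1 (mod 8); ε(u)ε(v)=1·0, αω(v)=6·0, βω(u)=0·1; sum ≡ 0  ⇒  +1.
(a,b)_3: α=1, u≡2; β=4, v≡1 (mod 3); (2|3)=-1, (1|3)=+1; sign (−1)^0·-1^4·+1^1 = +1.
Ram(232323, -4199) = {13, 19, 23, 37}; no ℚ_13-point on the conic.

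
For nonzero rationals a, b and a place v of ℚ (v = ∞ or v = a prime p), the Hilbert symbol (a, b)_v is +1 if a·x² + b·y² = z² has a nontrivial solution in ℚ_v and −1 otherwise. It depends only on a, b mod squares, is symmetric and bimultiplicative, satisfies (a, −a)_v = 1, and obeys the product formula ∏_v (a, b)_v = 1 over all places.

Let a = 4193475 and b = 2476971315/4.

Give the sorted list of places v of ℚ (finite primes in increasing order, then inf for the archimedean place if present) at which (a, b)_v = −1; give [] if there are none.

[2, 13]

Mod squares: a ≡ 167739, b ≡ 115. Check v ∈ {∞, 2, 3, 5, 7, 11, 13, 17, 23}.
v=11: a=11^1·(≡9), b=11^0·(≡4) mod 11; (9|11)=+1, (4|11)=+1; (−1)^{1·0·5}·(+1)^0·(+1)^1 = +1.
v=17: a=17^1·(≡5), b=17^2·(≡16) mod 17; (5|17)=-1, (16|17)=+1; (−1)^{1·2·8}·(-1)^2·(+1)^1 = +1.
v=7: a=7^0·(≡6), b=7^2·(≡3) mod 7; (6|7)=-1, (3|7)=-1; (−1)^{0·2·3}·(-1)^2·(-1)^0 = +1.
v=∞: 167739 > 0 and 115 > 0  ⇒  (a,b)_∞ = +1.
v=5: a=5^2·(≡4), b=5^1·(≡2) mod 5; (4|5)=+1, (2|5)=-1; (−1)^{2·1·2}·(+1)^1·(-1)^2 = +1.
v=3: a=3^1·(≡2), b=3^2·(≡1) mod 3; (2|3)=-1, (1|3)=+1; (−1)^{1·2·1}·(-1)^2·(+1)^1 = +1.
v=2: v_2(a)=0, v_2(b)=-2; units ≡ 3, 3 (mod 8); ε·ε+αω+βω = 1·1+0·1+-2·1 ≡ 1  ⇒  (a,b)_2 = -1.
v=13: a=13^1·(≡6), b=13^2·(≡8) mod 13; (6|13)=-1, (8|13)=-1; (−1)^{1·2·6}·(-1)^2·(-1)^1 = -1.
v=23: a=23^1·(≡4), b=23^1·(≡14) mod 23; (4|23)=+1, (14|23)=-1; (−1)^{1·1·11}·(+1)^1·(-1)^1 = +1.
Ram(167739, 115) = {2, 13}; no ℚ_2-point on the conic.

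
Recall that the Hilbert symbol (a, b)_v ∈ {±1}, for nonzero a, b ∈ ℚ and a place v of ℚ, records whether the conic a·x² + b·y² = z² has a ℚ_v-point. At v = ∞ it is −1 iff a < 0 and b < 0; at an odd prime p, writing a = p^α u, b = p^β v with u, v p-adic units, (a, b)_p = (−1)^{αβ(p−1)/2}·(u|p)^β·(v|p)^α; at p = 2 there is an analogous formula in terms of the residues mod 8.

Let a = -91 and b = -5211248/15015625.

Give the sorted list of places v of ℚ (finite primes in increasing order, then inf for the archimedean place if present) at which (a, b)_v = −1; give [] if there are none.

(a, b) ≡ (-91, -23) mod (ℚ^×)²; places V = {2, 5, 7, 13, 17, 23, 31, ∞}.
(a,b)_31: α=0, u≡2; β=-2, v≡7 (mod 31); (2|31)=+1, (7|31)=+1; sign (−1)^0·+1^-2·+1^0 = +1.
(a,b)_7: α=1, u≡1; β=2, v≡3 (mod 7); (1|7)=+1, (3|7)=-1; sign (−1)^0·+1^2·-1^1 = -1.
(a,b)_5: α=0, u≡4; β=-6, v≡2 (mod 5); (4|5)=+1, (2|5)=-1; sign (−1)^0·+1^-6·-1^0 = +1.
(a,b)_17: α=0, u≡11; β=2, v≡5 (mod 17); (11|17)=-1, (5|17)=-1; sign (−1)^0·-1^2·-1^0 = +1.
(a,b)_2: α=0, β=4; u≡5, v≡1 (mod 8); ε(u)ε(v)=0·0, αω(v)=0·0, βω(u)=4·1; sum ≡ 0  ⇒  +1.
(a,b)_23: α=0, u≡1; β=1, v≡11 (mod 23); (1|23)=+1, (11|23)=-1; sign (−1)^0·+1^1·-1^0 = +1.
(a,b)_13: α=1, u≡6; β=0, v≡10 (mod 13); (6|13)=-1, (10|13)=+1; sign (−1)^0·-1^0·+1^1 = +1.
(a,b)_∞: sgn(-91)=−, sgn(-23)=−, so -1.
|Ram(-91, -23)| = 2, even; anisotropic at {7, ∞}.

[7, inf]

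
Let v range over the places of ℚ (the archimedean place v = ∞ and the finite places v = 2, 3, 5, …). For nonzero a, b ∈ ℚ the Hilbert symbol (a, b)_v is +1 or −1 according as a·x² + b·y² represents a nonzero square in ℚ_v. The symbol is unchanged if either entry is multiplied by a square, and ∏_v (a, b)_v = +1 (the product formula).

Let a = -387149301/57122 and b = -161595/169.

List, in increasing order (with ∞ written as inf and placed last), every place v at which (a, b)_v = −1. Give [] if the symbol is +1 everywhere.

[2, 5, 11, inf]

(a, b) ≡ (-8778, -1995) mod (ℚ^×)²; places V = {2, 3, 5, 7, 11, 13, 19, ∞}.
(a,b)_2: α=-1, β=0; u≡3, v≡5 (mod 8); ε(u)ε(v)=1·0, αω(v)=-1·1, βω(u)=0·1; sum ≡ 1  ⇒  -1.
(a,b)_3: α=7, u≡2; β=5, v≡1 (mod 3); (2|3)=-1, (1|3)=+1; sign (−1)^1·-1^5·+1^7 = +1.
(a,b)_5: α=0, u≡2; β=1, v≡4 (mod 5); (2|5)=-1, (4|5)=+1; sign (−1)^0·-1^1·+1^0 = -1.
(a,b)_7: α=1, u≡3; β=1, v≡1 (mod 7); (3|7)=-1, (1|7)=+1; sign (−1)^1·-1^1·+1^1 = +1.
(a,b)_13: α=-4, u≡10; β=-2, v≡8 (mod 13); (10|13)=+1, (8|13)=-1; sign (−1)^0·+1^-2·-1^-4 = +1.
(a,b)_11: α=3, u≡9; β=0, v≡7 (mod 11); (9|11)=+1, (7|11)=-1; sign (−1)^0·+1^0·-1^3 = -1.
(a,b)_19: α=1, u≡3; β=1, v≡6 (mod 19); (3|19)=-1, (6|19)=+1; sign (−1)^1·-1^1·+1^1 = +1.
(a,b)_∞: sgn(-8778)=−, sgn(-1995)=−, so -1.
Ram(-8778, -1995) = {2, 5, 11, ∞}; no ℚ_2-point on the conic.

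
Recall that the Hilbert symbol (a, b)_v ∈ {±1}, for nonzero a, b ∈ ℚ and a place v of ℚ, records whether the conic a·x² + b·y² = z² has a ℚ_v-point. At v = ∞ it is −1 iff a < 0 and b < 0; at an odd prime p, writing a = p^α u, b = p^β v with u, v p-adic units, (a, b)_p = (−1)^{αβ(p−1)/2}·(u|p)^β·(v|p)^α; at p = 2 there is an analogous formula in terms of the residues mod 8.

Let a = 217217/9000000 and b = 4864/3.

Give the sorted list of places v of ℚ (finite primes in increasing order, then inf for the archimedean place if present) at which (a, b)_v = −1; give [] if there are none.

(a, b) ≡ (4433, 57) mod (ℚ^×)²; places V = {2, 3, 5, 7, 11, 13, 19, 31, ∞}.
(a,b)_2: α=-6, β=8; u≡1, v≡1 (mod 8); ε(u)ε(v)=0·0, αω(v)=-6·0, βω(u)=8·0; sum ≡ 0  ⇒  +1.
(a,b)_3: α=-2, u≡2; β=-1, v≡1 (mod 3); (2|3)=-1, (1|3)=+1; sign (−1)^0·-1^-1·+1^-2 = -1.
(a,b)_19: α=0, u≡7; β=1, v≡3 (mod 19); (7|19)=+1, (3|19)=-1; sign (−1)^0·+1^1·-1^0 = +1.
(a,b)_11: α=1, u≡10; β=0, v≡8 (mod 11); (10|11)=-1, (8|11)=-1; sign (−1)^0·-1^0·-1^1 = -1.
(a,b)_7: α=2, u≡1; β=0, v≡2 (mod 7); (1|7)=+1, (2|7)=+1; sign (−1)^0·+1^0·+1^2 = +1.
(a,b)_∞: sgn(4433)=+, sgn(57)=+, so +1.
(a,b)_5: α=-6, u≡2; β=0, v≡3 (mod 5); (2|5)=-1, (3|5)=-1; sign (−1)^0·-1^0·-1^-6 = +1.
(a,b)_31: α=1, u≡19; β=0, v≡30 (mod 31); (19|31)=+1, (30|31)=-1; sign (−1)^0·+1^0·-1^1 = -1.
(a,b)_13: α=1, u≡12; β=0, v≡5 (mod 13); (12|13)=+1, (5|13)=-1; sign (−1)^0·+1^0·-1^1 = -1.
(4433, 57 / ℚ) ramifies at {3, 11, 13, 31}: a division algebra.

[3, 11, 13, 31]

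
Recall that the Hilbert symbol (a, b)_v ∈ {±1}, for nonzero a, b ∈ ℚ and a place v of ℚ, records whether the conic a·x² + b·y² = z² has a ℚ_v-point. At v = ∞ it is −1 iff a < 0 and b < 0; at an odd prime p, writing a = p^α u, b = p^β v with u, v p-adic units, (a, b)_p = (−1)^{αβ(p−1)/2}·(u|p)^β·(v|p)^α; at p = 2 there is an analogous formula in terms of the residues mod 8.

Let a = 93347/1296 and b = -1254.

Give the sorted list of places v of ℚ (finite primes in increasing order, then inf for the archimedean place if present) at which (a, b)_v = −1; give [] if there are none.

Mod squares: a ≡ 323, b ≡ -1254. Check v ∈ {∞, 2, 3, 11, 17, 19}.
v=17: a=17^3·(≡9), b=17^0·(≡4) mod 17; (9|17)=+1, (4|17)=+1; (−1)^{3·0·8}·(+1)^0·(+1)^3 = +1.
v=2: v_2(a)=-4, v_2(b)=1; units ≡ 3, 5 (mod 8); ε·ε+αω+βω = 1·0+-4·1+1·1 ≡ 1  ⇒  (a,b)_2 = -1.
v=11: a=11^0·(≡5), b=11^1·(≡7) mod 11; (5|11)=+1, (7|11)=-1; (−1)^{0·1·5}·(+1)^1·(-1)^0 = +1.
v=∞: 323 > 0 and -1254 < 0  ⇒  (a,b)_∞ = +1.
v=19: a=19^1·(≡17), b=19^1·(≡10) mod 19; (17|19)=+1, (10|19)=-1; (−1)^{1·1·9}·(+1)^1·(-1)^1 = +1.
v=3: a=3^-4·(≡2), b=3^1·(≡2) mod 3; (2|3)=-1, (2|3)=-1; (−1)^{-4·1·1}·(-1)^1·(-1)^-4 = -1.
|Ram(323, -1254)| = 2, even; anisotropic at {2, 3}.

[2, 3]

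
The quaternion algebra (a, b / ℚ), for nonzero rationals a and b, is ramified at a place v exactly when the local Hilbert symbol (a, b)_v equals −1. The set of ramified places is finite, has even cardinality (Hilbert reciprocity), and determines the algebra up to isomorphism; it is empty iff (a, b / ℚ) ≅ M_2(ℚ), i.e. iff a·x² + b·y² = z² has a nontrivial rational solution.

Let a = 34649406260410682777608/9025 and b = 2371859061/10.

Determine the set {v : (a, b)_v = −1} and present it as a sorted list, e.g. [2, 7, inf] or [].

(a, b) ≡ (82, 690) mod (ℚ^×)²; places V = {2, 3, 5, 11, 13, 19, 23, 41, ∞}.
(a,b)_23: α=2, u≡1; β=1, v≡15 (mod 23); (1|23)=+1, (15|23)=-1; sign (−1)^0·+1^1·-1^2 = +1.
(a,b)_5: α=-2, u≡3; β=-1, v≡3 (mod 5); (3|5)=-1, (3|5)=-1; sign (−1)^0·-1^-1·-1^-2 = -1.
(a,b)_∞: sgn(82)=+, sgn(690)=+, so +1.
(a,b)_13: α=6, u≡3; β=2, v≡9 (mod 13); (3|13)=+1, (9|13)=+1; sign (−1)^0·+1^2·+1^6 = +1.
(a,b)_19: α=-2, u≡17; β=0, v≡16 (mod 19); (17|19)=+1, (16|19)=+1; sign (−1)^0·+1^0·+1^-2 = +1.
(a,b)_41: α=5, u≡39; β=2, v≡13 (mod 41); (39|41)=+1, (13|41)=-1; sign (−1)^0·+1^2·-1^5 = -1.
(a,b)_11: α=4, u≡1; β=2, v≡2 (mod 11); (1|11)=+1, (2|11)=-1; sign (−1)^0·+1^2·-1^4 = +1.
(a,b)_2: α=3, β=-1; u≡1, v≡1 (mod 8); ε(u)ε(v)=0·0, αω(v)=3·0, βω(u)=-1·0; sum ≡ 0  ⇒  +1.
(a,b)_3: α=0, u≡1; β=1, v≡2 (mod 3); (1|3)=+1, (2|3)=-1; sign (−1)^0·+1^1·-1^0 = +1.
|Ram(82, 690)| = 2, even; anisotropic at {5, 41}.

[5, 41]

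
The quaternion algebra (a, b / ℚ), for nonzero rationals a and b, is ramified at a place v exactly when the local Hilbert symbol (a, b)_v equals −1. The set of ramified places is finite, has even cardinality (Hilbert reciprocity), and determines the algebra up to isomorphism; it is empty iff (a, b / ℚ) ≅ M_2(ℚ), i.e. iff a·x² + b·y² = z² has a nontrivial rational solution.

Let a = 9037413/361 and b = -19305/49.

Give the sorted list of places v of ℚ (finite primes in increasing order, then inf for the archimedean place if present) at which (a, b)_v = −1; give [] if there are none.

(a, b) ≡ (253, -2145) mod (ℚ^×)²; places V = {2, 3, 5, 7, 11, 13, 19, 23, ∞}.
(a,b)_13: α=0, u≡6; β=1, v≡1 (mod 13); (6|13)=-1, (1|13)=+1; sign (−1)^0·-1^1·+1^0 = -1.
(a,b)_23: α=1, u≡10; β=0, v≡5 (mod 23); (10|23)=-1, (5|23)=-1; sign (−1)^0·-1^0·-1^1 = -1.
(a,b)_3: α=6, u≡1; β=3, v≡2 (mod 3); (1|3)=+1, (2|3)=-1; sign (−1)^0·+1^3·-1^6 = +1.
(a,b)_19: α=-2, u≡6; β=0, v≡12 (mod 19); (6|19)=+1, (12|19)=-1; sign (−1)^0·+1^0·-1^-2 = +1.
(a,b)_7: α=2, u≡2; β=-2, v≡1 (mod 7); (2|7)=+1, (1|7)=+1; sign (−1)^0·+1^-2·+1^2 = +1.
(a,b)_∞: sgn(253)=+, sgn(-2145)=−, so +1.
(a,b)_2: α=0, β=0; u≡5, v≡7 (mod 8); ε(u)ε(v)=0·1, αω(v)=0·0, βω(u)=0·1; sum ≡ 0  ⇒  +1.
(a,b)_11: α=1, u≡9; β=1, v≡1 (mod 11); (9|11)=+1, (1|11)=+1; sign (−1)^1·+1^1·+1^1 = -1.
(a,b)_5: α=0, u≡3; β=1, v≡1 (mod 5); (3|5)=-1, (1|5)=+1; sign (−1)^0·-1^1·+1^0 = -1.
(253, -2145 / ℚ) ramifies at {5, 11, 13, 23}: a division algebra.

[5, 11, 13, 23]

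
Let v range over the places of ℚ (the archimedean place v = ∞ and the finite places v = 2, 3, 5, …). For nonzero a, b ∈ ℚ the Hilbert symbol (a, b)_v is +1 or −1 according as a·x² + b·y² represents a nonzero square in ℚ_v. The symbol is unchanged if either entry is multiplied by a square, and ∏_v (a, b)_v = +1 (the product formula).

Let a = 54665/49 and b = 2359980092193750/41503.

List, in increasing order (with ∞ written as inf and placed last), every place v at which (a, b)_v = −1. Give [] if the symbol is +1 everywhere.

[3, 5]

(a, b) ≡ (65, 2730) mod (ℚ^×)²; places V = {2, 3, 5, 7, 11, 13, 29, ∞}.
(a,b)_5: α=1, u≡2; β=5, v≡4 (mod 5); (2|5)=-1, (4|5)=+1; sign (−1)^0·-1^5·+1^1 = -1.
(a,b)_7: α=-2, u≡2; β=-3, v≡6 (mod 7); (2|7)=+1, (6|7)=-1; sign (−1)^0·+1^-3·-1^-2 = +1.
(a,b)_29: α=2, u≡25; β=4, v≡23 (mod 29); (25|29)=+1, (23|29)=+1; sign (−1)^0·+1^4·+1^2 = +1.
(a,b)_13: α=1, u≡11; β=3, v≡7 (mod 13); (11|13)=-1, (7|13)=-1; sign (−1)^0·-1^3·-1^1 = +1.
(a,b)_11: α=0, u≡10; β=-2, v≡2 (mod 11); (10|11)=-1, (2|11)=-1; sign (−1)^0·-1^-2·-1^0 = +1.
(a,b)_3: α=0, u≡2; β=5, v≡1 (mod 3); (2|3)=-1, (1|3)=+1; sign (−1)^0·-1^5·+1^0 = -1.
(a,b)_2: α=0, β=1; u≡1, v≡5 (mod 8); ε(u)ε(v)=0·0, αω(v)=0·1, βω(u)=1·0; sum ≡ 0  ⇒  +1.
(a,b)_∞: sgn(65)=+, sgn(2730)=+, so +1.
(65, 2730 / ℚ) ramifies at {3, 5}: a division algebra.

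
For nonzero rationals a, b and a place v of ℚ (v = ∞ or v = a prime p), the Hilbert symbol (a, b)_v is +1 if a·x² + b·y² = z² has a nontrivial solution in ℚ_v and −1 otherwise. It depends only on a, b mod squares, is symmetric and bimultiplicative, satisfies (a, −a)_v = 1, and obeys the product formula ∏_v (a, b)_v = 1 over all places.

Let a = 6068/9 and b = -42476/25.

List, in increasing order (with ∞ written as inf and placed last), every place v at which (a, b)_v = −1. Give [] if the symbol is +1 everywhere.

[7, 41]

(a, b) ≡ (1517, -10619) mod (ℚ^×)²; places V = {2, 3, 5, 7, 37, 41, ∞}.
(a,b)_3: α=-2, u≡2; β=0, v≡1 (mod 3); (2|3)=-1, (1|3)=+1; sign (−1)^0·-1^0·+1^-2 = +1.
(a,b)_7: α=0, u≡3; β=1, v≡2 (mod 7); (3|7)=-1, (2|7)=+1; sign (−1)^0·-1^1·+1^0 = -1.
(a,b)_2: α=2, β=2; u≡5, v≡5 (mod 8); ε(u)ε(v)=0·0, αω(v)=2·1, βω(u)=2·1; sum ≡ 0  ⇒  +1.
(a,b)_5: α=0, u≡2; β=-2, v≡4 (mod 5); (2|5)=-1, (4|5)=+1; sign (−1)^0·-1^-2·+1^0 = +1.
(a,b)_41: α=1, u≡21; β=1, v≡34 (mod 41); (21|41)=+1, (34|41)=-1; sign (−1)^0·+1^1·-1^1 = -1.
(a,b)_∞: sgn(1517)=+, sgn(-10619)=−, so +1.
(a,b)_37: α=1, u≡10; β=1, v≡34 (mod 37); (10|37)=+1, (34|37)=+1; sign (−1)^0·+1^1·+1^1 = +1.
Ram(1517, -10619) = {7, 41}; no ℚ_7-point on the conic.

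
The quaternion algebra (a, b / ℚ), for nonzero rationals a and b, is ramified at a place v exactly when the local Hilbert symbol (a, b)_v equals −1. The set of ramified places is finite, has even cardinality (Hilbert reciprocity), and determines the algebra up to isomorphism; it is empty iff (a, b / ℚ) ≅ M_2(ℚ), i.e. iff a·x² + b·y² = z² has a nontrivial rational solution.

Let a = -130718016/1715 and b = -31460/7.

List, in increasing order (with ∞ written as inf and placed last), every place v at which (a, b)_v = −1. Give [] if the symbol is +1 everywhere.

[5, 11, 13, inf]

Mod squares: a ≡ -15015, b ≡ -455. Check v ∈ {∞, 2, 3, 5, 7, 11, 13, 23}.
v=23: a=23^2·(≡13), b=23^0·(≡17) mod 23; (13|23)=+1, (17|23)=-1; (−1)^{2·0·11}·(+1)^0·(-1)^2 = +1.
v=7: a=7^-3·(≡1), b=7^-1·(≡5) mod 7; (1|7)=+1, (5|7)=-1; (−1)^{-3·-1·3}·(+1)^-1·(-1)^-3 = +1.
v=13: a=13^1·(≡5), b=13^1·(≡9) mod 13; (5|13)=-1, (9|13)=+1; (−1)^{1·1·6}·(-1)^1·(+1)^1 = -1.
v=∞: -15015 < 0 and -455 < 0  ⇒  (a,b)_∞ = -1.
v=3: a=3^3·(≡2), b=3^0·(≡1) mod 3; (2|3)=-1, (1|3)=+1; (−1)^{3·0·1}·(-1)^0·(+1)^3 = +1.
v=5: a=5^-1·(≡3), b=5^1·(≡4) mod 5; (3|5)=-1, (4|5)=+1; (−1)^{-1·1·2}·(-1)^1·(+1)^-1 = -1.
v=11: a=11^1·(≡2), b=11^2·(≡10) mod 11; (2|11)=-1, (10|11)=-1; (−1)^{1·2·5}·(-1)^2·(-1)^1 = -1.
v=2: v_2(a)=6, v_2(b)=2; units ≡ 1, 1 (mod 8); ε·ε+αω+βω = 0·0+6·0+2·0 ≡ 0  ⇒  (a,b)_2 = +1.
|Ram(-15015, -455)| = 4, even; anisotropic at {5, 11, 13, ∞}.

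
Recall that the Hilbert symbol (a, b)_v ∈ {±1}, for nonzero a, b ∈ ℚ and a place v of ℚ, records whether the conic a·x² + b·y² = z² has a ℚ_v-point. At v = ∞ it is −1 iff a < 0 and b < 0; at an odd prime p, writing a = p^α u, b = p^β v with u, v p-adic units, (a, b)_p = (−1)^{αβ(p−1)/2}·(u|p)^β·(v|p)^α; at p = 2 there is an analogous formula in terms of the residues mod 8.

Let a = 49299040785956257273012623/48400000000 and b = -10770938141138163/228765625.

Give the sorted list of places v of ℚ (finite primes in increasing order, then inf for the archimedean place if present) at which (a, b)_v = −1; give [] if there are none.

[7, 43]

(a, b) ≡ (287, -43) mod (ℚ^×)²; places V = {2, 3, 5, 7, 11, 17, 29, 41, 43, ∞}.
(a,b)_11: α=-2, u≡4; β=-4, v≡9 (mod 11); (4|11)=+1, (9|11)=+1; sign (−1)^0·+1^-4·+1^-2 = +1.
(a,b)_2: α=-10, β=0; u≡7, v≡5 (mod 8); ε(u)ε(v)=1·0, αω(v)=-10·1, βω(u)=0·0; sum ≡ 0  ⇒  +1.
(a,b)_5: α=-8, u≡2; β=-6, v≡2 (mod 5); (2|5)=-1, (2|5)=-1; sign (−1)^0·-1^-6·-1^-8 = +1.
(a,b)_43: α=2, u≡37; β=1, v≡32 (mod 43); (37|43)=-1, (32|43)=-1; sign (−1)^0·-1^1·-1^2 = -1.
(a,b)_29: α=6, u≡14; β=4, v≡17 (mod 29); (14|29)=-1, (17|29)=-1; sign (−1)^0·-1^4·-1^6 = +1.
(a,b)_41: α=3, u≡38; β=2, v≡39 (mod 41); (38|41)=-1, (39|41)=+1; sign (−1)^0·-1^2·+1^3 = +1.
(a,b)_3: α=8, u≡2; β=6, v≡2 (mod 3); (2|3)=-1, (2|3)=-1; sign (−1)^0·-1^6·-1^8 = +1.
(a,b)_∞: sgn(287)=+, sgn(-43)=−, so +1.
(a,b)_7: α=3, u≡5; β=0, v≡3 (mod 7); (5|7)=-1, (3|7)=-1; sign (−1)^0·-1^0·-1^3 = -1.
(a,b)_17: α=2, u≡8; β=2, v≡1 (mod 17); (8|17)=+1, (1|17)=+1; sign (−1)^0·+1^2·+1^2 = +1.
Ram(287, -43) = {7, 43}; no ℚ_7-point on the conic.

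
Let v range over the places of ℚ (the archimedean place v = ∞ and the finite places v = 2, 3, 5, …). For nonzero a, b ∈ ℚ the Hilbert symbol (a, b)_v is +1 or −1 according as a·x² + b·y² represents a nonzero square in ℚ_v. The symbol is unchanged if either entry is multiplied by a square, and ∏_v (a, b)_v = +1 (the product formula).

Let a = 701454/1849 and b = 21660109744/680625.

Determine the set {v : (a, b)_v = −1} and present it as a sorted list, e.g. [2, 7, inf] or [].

[7, 17]

Mod squares: a ≡ 1326, b ≡ 91. Check v ∈ {∞, 2, 3, 5, 7, 11, 13, 17, 19, 23, 29, 43}.
v=∞: 1326 > 0 and 91 > 0  ⇒  (a,b)_∞ = +1.
v=13: a=13^1·(≡7), b=13^1·(≡5) mod 13; (7|13)=-1, (5|13)=-1; (−1)^{1·1·6}·(-1)^1·(-1)^1 = +1.
v=3: a=3^1·(≡1), b=3^-2·(≡1) mod 3; (1|3)=+1, (1|3)=+1; (−1)^{1·-2·1}·(+1)^-2·(+1)^1 = +1.
v=5: a=5^0·(≡1), b=5^-4·(≡1) mod 5; (1|5)=+1, (1|5)=+1; (−1)^{0·-4·2}·(+1)^-4·(+1)^0 = +1.
v=43: a=43^-2·(≡38), b=43^0·(≡7) mod 43; (38|43)=+1, (7|43)=-1; (−1)^{-2·0·21}·(+1)^0·(-1)^-2 = +1.
v=7: a=7^0·(≡5), b=7^3·(≡6) mod 7; (5|7)=-1, (6|7)=-1; (−1)^{0·3·3}·(-1)^3·(-1)^0 = -1.
v=29: a=29^0·(≡8), b=29^2·(≡7) mod 29; (8|29)=-1, (7|29)=+1; (−1)^{0·2·14}·(-1)^2·(+1)^0 = +1.
v=17: a=17^1·(≡12), b=17^0·(≡6) mod 17; (12|17)=-1, (6|17)=-1; (−1)^{1·0·8}·(-1)^0·(-1)^1 = -1.
v=11: a=11^0·(≡6), b=11^-2·(≡5) mod 11; (6|11)=-1, (5|11)=+1; (−1)^{0·-2·5}·(-1)^-2·(+1)^0 = +1.
v=19: a=19^0·(≡2), b=19^2·(≡2) mod 19; (2|19)=-1, (2|19)=-1; (−1)^{0·2·9}·(-1)^2·(-1)^0 = +1.
v=23: a=23^2·(≡17), b=23^0·(≡10) mod 23; (17|23)=-1, (10|23)=-1; (−1)^{2·0·11}·(-1)^0·(-1)^2 = +1.
v=2: v_2(a)=1, v_2(b)=4; units ≡ 7, 3 (mod 8); ε·ε+αω+βω = 1·1+1·1+4·0 ≡ 0  ⇒  (a,b)_2 = +1.
(1326, 91 / ℚ) ramifies at {7, 17}: a division algebra.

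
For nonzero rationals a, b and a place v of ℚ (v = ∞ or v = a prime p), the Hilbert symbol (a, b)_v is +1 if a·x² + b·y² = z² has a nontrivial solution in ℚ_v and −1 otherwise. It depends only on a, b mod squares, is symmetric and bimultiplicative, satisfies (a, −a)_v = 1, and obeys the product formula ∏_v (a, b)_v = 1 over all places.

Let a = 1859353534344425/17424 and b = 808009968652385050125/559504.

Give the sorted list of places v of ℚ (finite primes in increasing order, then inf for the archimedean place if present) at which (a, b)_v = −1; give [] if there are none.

(a, b) ≡ (713, 3825245) mod (ℚ^×)²; places V = {2, 3, 5, 7, 11, 17, 23, 29, 31, 37, 43, ∞}.
(a,b)_11: α=-2, u≡9; β=-2, v≡6 (mod 11); (9|11)=+1, (6|11)=-1; sign (−1)^0·+1^-2·-1^-2 = +1.
(a,b)_7: α=2, u≡5; β=2, v≡4 (mod 7); (5|7)=-1, (4|7)=+1; sign (−1)^0·-1^2·+1^2 = +1.
(a,b)_2: α=-4, β=-4; u≡1, v≡5 (mod 8); ε(u)ε(v)=0·0, αω(v)=-4·1, βω(u)=-4·0; sum ≡ 0  ⇒  +1.
(a,b)_43: α=2, u≡4; β=2, v≡22 (mod 43); (4|43)=+1, (22|43)=-1; sign (−1)^0·+1^2·-1^2 = +1.
(a,b)_5: α=2, u≡3; β=3, v≡4 (mod 5); (3|5)=-1, (4|5)=+1; sign (−1)^0·-1^3·+1^2 = -1.
(a,b)_37: α=2, u≡27; β=3, v≡26 (mod 37); (27|37)=+1, (26|37)=+1; sign (−1)^0·+1^3·+1^2 = +1.
(a,b)_29: α=2, u≡2; β=3, v≡28 (mod 29); (2|29)=-1, (28|29)=+1; sign (−1)^0·-1^3·+1^2 = -1.
(a,b)_3: α=-2, u≡2; β=4, v≡2 (mod 3); (2|3)=-1, (2|3)=-1; sign (−1)^0·-1^4·-1^-2 = +1.
(a,b)_31: α=1, u≡6; β=1, v≡13 (mod 31); (6|31)=-1, (13|31)=-1; sign (−1)^1·-1^1·-1^1 = -1.
(a,b)_17: α=0, u≡1; β=-2, v≡14 (mod 17); (1|17)=+1, (14|17)=-1; sign (−1)^0·+1^-2·-1^0 = +1.
(a,b)_23: α=1, u≡9; β=1, v≡1 (mod 23); (9|23)=+1, (1|23)=+1; sign (−1)^1·+1^1·+1^1 = -1.
(a,b)_∞: sgn(713)=+, sgn(3825245)=+, so +1.
Ram(713, 3825245) = {5, 23, 29, 31}; no ℚ_5-point on the conic.

[5, 23, 29, 31]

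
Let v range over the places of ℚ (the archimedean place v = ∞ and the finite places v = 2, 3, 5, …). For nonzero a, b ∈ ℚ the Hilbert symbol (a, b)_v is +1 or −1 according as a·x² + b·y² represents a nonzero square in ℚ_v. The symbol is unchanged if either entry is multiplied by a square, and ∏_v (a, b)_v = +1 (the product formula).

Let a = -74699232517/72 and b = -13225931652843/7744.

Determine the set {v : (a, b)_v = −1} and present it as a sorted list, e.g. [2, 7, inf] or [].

[2, inf]

Mod squares: a ≡ -26, b ≡ -1547. Check v ∈ {∞, 2, 3, 7, 11, 13, 17, 37}.
v=17: a=17^2·(≡8), b=17^3·(≡5) mod 17; (8|17)=+1, (5|17)=-1; (−1)^{2·3·8}·(+1)^3·(-1)^2 = +1.
v=2: v_2(a)=-3, v_2(b)=-6; units ≡ 3, 5 (mod 8); ε·ε+αω+βω = 1·0+-3·1+-6·1 ≡ 1  ⇒  (a,b)_2 = -1.
v=7: a=7^6·(≡1), b=7^5·(≡3) mod 7; (1|7)=+1, (3|7)=-1; (−1)^{6·5·3}·(+1)^5·(-1)^6 = +1.
v=11: a=11^0·(≡6), b=11^-2·(≡4) mod 11; (6|11)=-1, (4|11)=+1; (−1)^{0·-2·5}·(-1)^-2·(+1)^0 = +1.
v=3: a=3^-2·(≡1), b=3^2·(≡1) mod 3; (1|3)=+1, (1|3)=+1; (−1)^{-2·2·1}·(+1)^2·(+1)^-2 = +1.
v=37: a=37^0·(≡21), b=37^2·(≡9) mod 37; (21|37)=+1, (9|37)=+1; (−1)^{0·2·18}·(+1)^2·(+1)^0 = +1.
v=13: a=13^3·(≡6), b=13^1·(≡5) mod 13; (6|13)=-1, (5|13)=-1; (−1)^{3·1·6}·(-1)^1·(-1)^3 = +1.
v=∞: -26 < 0 and -1547 < 0  ⇒  (a,b)_∞ = -1.
(-26, -1547 / ℚ) ramifies at {2, ∞}: a division algebra.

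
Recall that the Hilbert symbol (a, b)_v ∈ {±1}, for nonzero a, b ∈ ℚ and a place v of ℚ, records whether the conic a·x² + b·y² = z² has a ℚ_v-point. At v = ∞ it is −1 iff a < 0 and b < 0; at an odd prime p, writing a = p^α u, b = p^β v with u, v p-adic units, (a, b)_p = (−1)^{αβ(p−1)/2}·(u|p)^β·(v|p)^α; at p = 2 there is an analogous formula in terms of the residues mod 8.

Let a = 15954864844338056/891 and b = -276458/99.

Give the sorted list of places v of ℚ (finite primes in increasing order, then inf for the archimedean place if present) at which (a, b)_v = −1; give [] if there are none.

Mod squares: a ≡ 2296294, b ≡ -62062. Check v ∈ {∞, 2, 3, 7, 11, 13, 31, 37}.
v=13: a=13^3·(≡11), b=13^1·(≡10) mod 13; (11|13)=-1, (10|13)=+1; (−1)^{3·1·6}·(-1)^1·(+1)^3 = -1.
v=∞: 2296294 > 0 and -62062 < 0  ⇒  (a,b)_∞ = +1.
v=7: a=7^7·(≡1), b=7^3·(≡6) mod 7; (1|7)=+1, (6|7)=-1; (−1)^{7·3·3}·(+1)^3·(-1)^7 = +1.
v=11: a=11^-1·(≡8), b=11^-1·(≡3) mod 11; (8|11)=-1, (3|11)=+1; (−1)^{-1·-1·5}·(-1)^-1·(+1)^-1 = +1.
v=37: a=37^1·(≡31), b=37^0·(≡18) mod 37; (31|37)=-1, (18|37)=-1; (−1)^{1·0·18}·(-1)^0·(-1)^1 = -1.
v=2: v_2(a)=3, v_2(b)=1; units ≡ 3, 1 (mod 8); ε·ε+αω+βω = 1·0+3·0+1·1 ≡ 1  ⇒  (a,b)_2 = -1.
v=31: a=31^3·(≡21), b=31^1·(≡12) mod 31; (21|31)=-1, (12|31)=-1; (−1)^{3·1·15}·(-1)^1·(-1)^3 = -1.
v=3: a=3^-4·(≡1), b=3^-2·(≡2) mod 3; (1|3)=+1, (2|3)=-1; (−1)^{-4·-2·1}·(+1)^-2·(-1)^-4 = +1.
Ram(2296294, -62062) = {2, 13, 31, 37}; no ℚ_2-point on the conic.

[2, 13, 31, 37]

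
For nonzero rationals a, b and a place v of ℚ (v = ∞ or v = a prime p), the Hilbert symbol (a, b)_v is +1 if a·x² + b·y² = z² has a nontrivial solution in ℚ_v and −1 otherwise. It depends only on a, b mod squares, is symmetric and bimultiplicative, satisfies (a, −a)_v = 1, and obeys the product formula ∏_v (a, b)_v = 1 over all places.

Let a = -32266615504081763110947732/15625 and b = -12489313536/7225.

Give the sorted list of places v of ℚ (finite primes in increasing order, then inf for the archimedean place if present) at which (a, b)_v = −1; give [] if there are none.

Mod squares: a ≡ -214613, b ≡ -602301. Check v ∈ {∞, 2, 3, 5, 7, 13, 17, 23, 29, 31, 43}.
v=7: a=7^3·(≡4), b=7^1·(≡2) mod 7; (4|7)=+1, (2|7)=+1; (−1)^{3·1·3}·(+1)^1·(+1)^3 = -1.
v=2: v_2(a)=2, v_2(b)=8; units ≡ 3, 3 (mod 8); ε·ε+αω+βω = 1·1+2·1+8·1 ≡ 1  ⇒  (a,b)_2 = -1.
v=∞: -214613 < 0 and -602301 < 0  ⇒  (a,b)_∞ = -1.
v=17: a=17^0·(≡11), b=17^-2·(≡4) mod 17; (11|17)=-1, (4|17)=+1; (−1)^{0·-2·8}·(-1)^-2·(+1)^0 = +1.
v=5: a=5^-6·(≡3), b=5^-2·(≡1) mod 5; (3|5)=-1, (1|5)=+1; (−1)^{-6·-2·2}·(-1)^-2·(+1)^-6 = +1.
v=23: a=23^3·(≡17), b=23^1·(≡5) mod 23; (17|23)=-1, (5|23)=-1; (−1)^{3·1·11}·(-1)^1·(-1)^3 = -1.
v=3: a=3^8·(≡1), b=3^5·(≡2) mod 3; (1|3)=+1, (2|3)=-1; (−1)^{8·5·1}·(+1)^5·(-1)^8 = +1.
v=13: a=13^2·(≡9), b=13^0·(≡8) mod 13; (9|13)=+1, (8|13)=-1; (−1)^{2·0·6}·(+1)^0·(-1)^2 = +1.
v=31: a=31^1·(≡15), b=31^0·(≡3) mod 31; (15|31)=-1, (3|31)=-1; (−1)^{1·0·15}·(-1)^0·(-1)^1 = -1.
v=29: a=29^4·(≡7), b=29^1·(≡6) mod 29; (7|29)=+1, (6|29)=+1; (−1)^{4·1·14}·(+1)^1·(+1)^4 = +1.
v=43: a=43^3·(≡4), b=43^1·(≡24) mod 43; (4|43)=+1, (24|43)=+1; (−1)^{3·1·21}·(+1)^1·(+1)^3 = -1.
(-214613, -602301 / ℚ) ramifies at {2, 7, 23, 31, 43, ∞}: a division algebra.

[2, 7, 23, 31, 43, inf]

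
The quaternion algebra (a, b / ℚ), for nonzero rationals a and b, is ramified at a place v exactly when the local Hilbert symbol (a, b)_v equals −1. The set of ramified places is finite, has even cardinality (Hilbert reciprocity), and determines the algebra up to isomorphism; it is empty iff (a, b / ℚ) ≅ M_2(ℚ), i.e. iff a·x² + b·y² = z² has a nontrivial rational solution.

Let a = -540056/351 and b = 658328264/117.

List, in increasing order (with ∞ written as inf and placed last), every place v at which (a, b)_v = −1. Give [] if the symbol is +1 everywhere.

Mod squares: a ≡ -14586, b ≡ 5926778. Check v ∈ {∞, 2, 3, 11, 13, 17, 19, 23, 53}.
v=2: v_2(a)=3, v_2(b)=3; units ≡ 3, 5 (mod 8); ε·ε+αω+βω = 1·0+3·1+3·1 ≡ 0  ⇒  (a,b)_2 = +1.
v=13: a=13^-1·(≡3), b=13^-1·(≡1) mod 13; (3|13)=+1, (1|13)=+1; (−1)^{-1·-1·6}·(+1)^-1·(+1)^-1 = +1.
v=23: a=23^0·(≡5), b=23^1·(≡10) mod 23; (5|23)=-1, (10|23)=-1; (−1)^{0·1·11}·(-1)^1·(-1)^0 = -1.
v=17: a=17^1·(≡2), b=17^1·(≡13) mod 17; (2|17)=+1, (13|17)=+1; (−1)^{1·1·8}·(+1)^1·(+1)^1 = +1.
v=11: a=11^1·(≡3), b=11^1·(≡7) mod 11; (3|11)=+1, (7|11)=-1; (−1)^{1·1·5}·(+1)^1·(-1)^1 = +1.
v=53: a=53^0·(≡47), b=53^1·(≡43) mod 53; (47|53)=+1, (43|53)=+1; (−1)^{0·1·26}·(+1)^1·(+1)^0 = +1.
v=∞: -14586 < 0 and 5926778 > 0  ⇒  (a,b)_∞ = +1.
v=19: a=19^2·(≡9), b=19^2·(≡14) mod 19; (9|19)=+1, (14|19)=-1; (−1)^{2·2·9}·(+1)^2·(-1)^2 = +1.
v=3: a=3^-3·(≡1), b=3^-2·(≡2) mod 3; (1|3)=+1, (2|3)=-1; (−1)^{-3·-2·1}·(+1)^-2·(-1)^-3 = -1.
|Ram(-14586, 5926778)| = 2, even; anisotropic at {3, 23}.

[3, 23]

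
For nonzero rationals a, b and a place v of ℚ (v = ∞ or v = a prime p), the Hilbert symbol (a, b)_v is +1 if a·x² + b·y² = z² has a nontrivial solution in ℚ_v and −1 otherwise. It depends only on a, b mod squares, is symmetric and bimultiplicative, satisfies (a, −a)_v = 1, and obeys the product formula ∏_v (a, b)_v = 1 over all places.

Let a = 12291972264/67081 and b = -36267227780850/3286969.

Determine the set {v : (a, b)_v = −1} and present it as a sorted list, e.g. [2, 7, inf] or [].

Mod squares: a ≡ 14586, b ≡ -66. Check v ∈ {∞, 2, 3, 5, 7, 11, 13, 17, 19, 37}.
v=2: v_2(a)=3, v_2(b)=1; units ≡ 5, 7 (mod 8); ε·ε+αω+βω = 0·1+3·0+1·1 ≡ 1  ⇒  (a,b)_2 = -1.
v=∞: 14586 > 0 and -66 < 0  ⇒  (a,b)_∞ = +1.
v=13: a=13^1·(≡9), b=13^0·(≡9) mod 13; (9|13)=+1, (9|13)=+1; (−1)^{1·0·6}·(+1)^0·(+1)^1 = +1.
v=7: a=7^-2·(≡3), b=7^-4·(≡1) mod 7; (3|7)=-1, (1|7)=+1; (−1)^{-2·-4·3}·(-1)^-4·(+1)^-2 = +1.
v=37: a=37^-2·(≡8), b=37^-2·(≡22) mod 37; (8|37)=-1, (22|37)=-1; (−1)^{-2·-2·18}·(-1)^-2·(-1)^-2 = +1.
v=19: a=19^0·(≡8), b=19^2·(≡10) mod 19; (8|19)=-1, (10|19)=-1; (−1)^{0·2·9}·(-1)^2·(-1)^0 = +1.
v=17: a=17^3·(≡13), b=17^4·(≡4) mod 17; (13|17)=+1, (4|17)=+1; (−1)^{3·4·8}·(+1)^4·(+1)^3 = +1.
v=11: a=11^1·(≡6), b=11^1·(≡1) mod 11; (6|11)=-1, (1|11)=+1; (−1)^{1·1·5}·(-1)^1·(+1)^1 = +1.
v=3: a=3^7·(≡2), b=3^7·(≡2) mod 3; (2|3)=-1, (2|3)=-1; (−1)^{7·7·1}·(-1)^7·(-1)^7 = -1.
v=5: a=5^0·(≡4), b=5^2·(≡4) mod 5; (4|5)=+1, (4|5)=+1; (−1)^{0·2·2}·(+1)^2·(+1)^0 = +1.
Ram(14586, -66) = {2, 3}; no ℚ_2-point on the conic.

[2, 3]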